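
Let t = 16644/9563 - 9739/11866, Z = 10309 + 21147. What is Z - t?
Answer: 48895223737/1554446 ≈ 31455.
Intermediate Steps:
Z = 31456
t = 1429639/1554446 (t = 16644*(1/9563) - 9739*1/11866 = 228/131 - 9739/11866 = 1429639/1554446 ≈ 0.91971)
Z - t = 31456 - 1*1429639/1554446 = 31456 - 1429639/1554446 = 48895223737/1554446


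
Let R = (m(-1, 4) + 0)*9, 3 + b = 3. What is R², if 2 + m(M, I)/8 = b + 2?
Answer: 0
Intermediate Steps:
b = 0 (b = -3 + 3 = 0)
m(M, I) = 0 (m(M, I) = -16 + 8*(0 + 2) = -16 + 8*2 = -16 + 16 = 0)
R = 0 (R = (0 + 0)*9 = 0*9 = 0)
R² = 0² = 0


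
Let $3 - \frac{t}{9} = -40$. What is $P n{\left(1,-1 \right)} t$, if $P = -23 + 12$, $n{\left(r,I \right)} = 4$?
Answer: $-17028$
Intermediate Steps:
$P = -11$
$t = 387$ ($t = 27 - -360 = 27 + 360 = 387$)
$P n{\left(1,-1 \right)} t = \left(-11\right) 4 \cdot 387 = \left(-44\right) 387 = -17028$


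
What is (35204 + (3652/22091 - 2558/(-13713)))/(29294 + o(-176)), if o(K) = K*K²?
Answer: -5332295502893/821326763878803 ≈ -0.0064923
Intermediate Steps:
o(K) = K³
(35204 + (3652/22091 - 2558/(-13713)))/(29294 + o(-176)) = (35204 + (3652/22091 - 2558/(-13713)))/(29294 + (-176)³) = (35204 + (3652*(1/22091) - 2558*(-1/13713)))/(29294 - 5451776) = (35204 + (3652/22091 + 2558/13713))/(-5422482) = (35204 + 106588654/302933883)*(-1/5422482) = (10664591005786/302933883)*(-1/5422482) = -5332295502893/821326763878803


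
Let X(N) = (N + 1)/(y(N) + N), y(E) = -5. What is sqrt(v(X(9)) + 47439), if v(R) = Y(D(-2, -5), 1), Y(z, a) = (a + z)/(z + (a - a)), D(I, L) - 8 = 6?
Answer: sqrt(9298254)/14 ≈ 217.81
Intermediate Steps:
D(I, L) = 14 (D(I, L) = 8 + 6 = 14)
Y(z, a) = (a + z)/z (Y(z, a) = (a + z)/(z + 0) = (a + z)/z)
X(N) = (1 + N)/(-5 + N) (X(N) = (N + 1)/(-5 + N) = (1 + N)/(-5 + N))
v(R) = 15/14 (v(R) = (1 + 14)/14 = (1/14)*15 = 15/14)
sqrt(v(X(9)) + 47439) = sqrt(15/14 + 47439) = sqrt(664161/14) = sqrt(9298254)/14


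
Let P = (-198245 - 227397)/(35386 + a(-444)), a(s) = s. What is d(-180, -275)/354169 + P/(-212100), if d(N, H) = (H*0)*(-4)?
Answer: 30403/529371300 ≈ 5.7432e-5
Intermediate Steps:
d(N, H) = 0 (d(N, H) = 0*(-4) = 0)
P = -212821/17471 (P = (-198245 - 227397)/(35386 - 444) = -425642/34942 = -425642*1/34942 = -212821/17471 ≈ -12.181)
d(-180, -275)/354169 + P/(-212100) = 0/354169 - 212821/17471/(-212100) = 0*(1/354169) - 212821/17471*(-1/212100) = 0 + 30403/529371300 = 30403/529371300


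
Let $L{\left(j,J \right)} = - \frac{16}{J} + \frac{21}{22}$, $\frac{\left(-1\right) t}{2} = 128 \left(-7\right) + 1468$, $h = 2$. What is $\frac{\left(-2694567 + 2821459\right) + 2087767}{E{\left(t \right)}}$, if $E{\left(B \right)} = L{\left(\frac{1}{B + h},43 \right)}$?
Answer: $\frac{110266706}{29} \approx 3.8023 \cdot 10^{6}$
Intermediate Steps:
$t = -1144$ ($t = - 2 \left(128 \left(-7\right) + 1468\right) = - 2 \left(-896 + 1468\right) = \left(-2\right) 572 = -1144$)
$L{\left(j,J \right)} = \frac{21}{22} - \frac{16}{J}$ ($L{\left(j,J \right)} = - \frac{16}{J} + 21 \cdot \frac{1}{22} = - \frac{16}{J} + \frac{21}{22} = \frac{21}{22} - \frac{16}{J}$)
$E{\left(B \right)} = \frac{551}{946}$ ($E{\left(B \right)} = \frac{21}{22} - \frac{16}{43} = \frac{551}{946}$)
$\frac{\left(-2694567 + 2821459\right) + 2087767}{E{\left(t \right)}} = \frac{\left(-2694567 + 2821459\right) + 2087767}{\frac{551}{946}} = \left(126892 + 2087767\right) \frac{946}{551} = 2214659 \cdot \frac{946}{551} = \frac{110266706}{29}$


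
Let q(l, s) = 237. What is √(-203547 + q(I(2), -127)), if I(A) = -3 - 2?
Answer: 9*I*√2510 ≈ 450.9*I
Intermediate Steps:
I(A) = -5
√(-203547 + q(I(2), -127)) = √(-203547 + 237) = √(-203310) = 9*I*√2510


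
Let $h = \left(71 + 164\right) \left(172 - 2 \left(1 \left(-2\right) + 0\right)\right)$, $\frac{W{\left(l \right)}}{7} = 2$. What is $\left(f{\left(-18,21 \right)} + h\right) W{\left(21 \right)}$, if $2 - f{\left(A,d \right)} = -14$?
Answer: $579264$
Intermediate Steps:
$f{\left(A,d \right)} = 16$ ($f{\left(A,d \right)} = 2 - -14 = 2 + 14 = 16$)
$W{\left(l \right)} = 14$ ($W{\left(l \right)} = 7 \cdot 2 = 14$)
$h = 41360$ ($h = 235 \left(172 - 2 \left(-2 + 0\right)\right) = 235 \left(172 - -4\right) = 235 \left(172 + 4\right) = 235 \cdot 176 = 41360$)
$\left(f{\left(-18,21 \right)} + h\right) W{\left(21 \right)} = \left(16 + 41360\right) 14 = 41376 \cdot 14 = 579264$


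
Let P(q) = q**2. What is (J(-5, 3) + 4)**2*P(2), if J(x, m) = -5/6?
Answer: 361/9 ≈ 40.111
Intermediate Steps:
J(x, m) = -5/6 (J(x, m) = -5*1/6 = -5/6)
(J(-5, 3) + 4)**2*P(2) = (-5/6 + 4)**2*2**2 = (19/6)**2*4 = (361/36)*4 = 361/9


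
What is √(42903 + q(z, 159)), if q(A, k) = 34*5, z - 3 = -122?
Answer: √43073 ≈ 207.54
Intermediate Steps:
z = -119 (z = 3 - 122 = -119)
q(A, k) = 170
√(42903 + q(z, 159)) = √(42903 + 170) = √43073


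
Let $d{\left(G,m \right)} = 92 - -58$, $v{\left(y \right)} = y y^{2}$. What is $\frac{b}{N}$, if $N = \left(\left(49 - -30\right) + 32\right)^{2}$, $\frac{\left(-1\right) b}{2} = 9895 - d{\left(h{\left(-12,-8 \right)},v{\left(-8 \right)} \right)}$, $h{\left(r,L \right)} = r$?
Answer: $- \frac{19490}{12321} \approx -1.5819$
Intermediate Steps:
$v{\left(y \right)} = y^{3}$
$d{\left(G,m \right)} = 150$ ($d{\left(G,m \right)} = 92 + 58 = 150$)
$b = -19490$ ($b = - 2 \left(9895 - 150\right) = \left(-2\right) 9745 = -19490$)
$N = 12321$ ($N = \left(\left(49 + 30\right) + 32\right)^{2} = \left(79 + 32\right)^{2} = 111^{2} = 12321$)
$\frac{b}{N} = - \frac{19490}{12321}$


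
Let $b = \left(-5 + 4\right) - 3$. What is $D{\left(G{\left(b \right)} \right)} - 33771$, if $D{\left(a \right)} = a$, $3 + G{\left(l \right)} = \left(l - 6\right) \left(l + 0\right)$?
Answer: $-33734$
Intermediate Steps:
$b = -4$ ($b = -1 - 3 = -4$)
$G{\left(l \right)} = -3 + l \left(-6 + l\right)$ ($G{\left(l \right)} = -3 + \left(l - 6\right) \left(l + 0\right) = -3 + \left(-6 + l\right) l = -3 + l \left(-6 + l\right)$)
$D{\left(G{\left(b \right)} \right)} - 33771 = \left(-3 + \left(-4\right)^{2} - -24\right) - 33771 = \left(-3 + 16 + 24\right) - 33771 = 37 - 33771 = -33734$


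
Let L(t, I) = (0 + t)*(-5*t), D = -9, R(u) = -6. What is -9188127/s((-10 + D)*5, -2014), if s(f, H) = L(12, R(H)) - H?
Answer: -9188127/1294 ≈ -7100.6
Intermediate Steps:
L(t, I) = -5*t**2 (L(t, I) = t*(-5*t) = -5*t**2)
s(f, H) = -720 - H (s(f, H) = -5*12**2 - H = -5*144 - H = -720 - H)
-9188127/s((-10 + D)*5, -2014) = -9188127/(-720 - 1*(-2014)) = -9188127/(-720 + 2014) = -9188127/1294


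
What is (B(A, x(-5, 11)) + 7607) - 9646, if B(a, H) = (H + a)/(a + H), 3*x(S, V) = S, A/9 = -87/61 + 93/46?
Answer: -2038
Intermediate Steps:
A = 15039/2806 (A = 9*(-87/61 + 93/46) = 9*(1671/2806) = 15039/2806 ≈ 5.3596)
x(S, V) = S/3
B(a, H) = 1 (B(a, H) = (H + a)/(H + a) = 1)
(B(A, x(-5, 11)) + 7607) - 9646 = (1 + 7607) - 9646 = 7608 - 9646 = -2038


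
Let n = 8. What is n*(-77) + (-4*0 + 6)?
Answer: -610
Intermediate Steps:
n*(-77) + (-4*0 + 6) = 8*(-77) + (-4*0 + 6) = -616 + (0 + 6) = -616 + 6 = -610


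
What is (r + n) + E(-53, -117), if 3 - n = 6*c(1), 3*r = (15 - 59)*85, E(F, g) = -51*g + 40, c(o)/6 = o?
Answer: 14182/3 ≈ 4727.3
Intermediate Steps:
c(o) = 6*o
E(F, g) = 40 - 51*g
r = -3740/3 (r = ((15 - 59)*85)/3 = (-44*85)/3 = (⅓)*(-3740) = -3740/3 ≈ -1246.7)
n = -33 (n = 3 - 6*6*1 = 3 - 6*6 = 3 - 1*36 = 3 - 36 = -33)
(r + n) + E(-53, -117) = (-3740/3 - 33) + (40 - 51*(-117)) = -3839/3 + (40 + 5967) = -3839/3 + 6007 = 14182/3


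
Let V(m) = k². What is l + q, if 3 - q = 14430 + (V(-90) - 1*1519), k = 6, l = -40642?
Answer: -53586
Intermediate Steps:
V(m) = 36 (V(m) = 6² = 36)
q = -12944 (q = 3 - (14430 + (36 - 1*1519)) = 3 - (14430 + (36 - 1519)) = 3 - (14430 - 1483) = 3 - 1*12947 = 3 - 12947 = -12944)
l + q = -40642 - 12944 = -53586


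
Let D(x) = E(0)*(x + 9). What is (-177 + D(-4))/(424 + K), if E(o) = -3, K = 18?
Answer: -96/221 ≈ -0.43439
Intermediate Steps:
D(x) = -27 - 3*x (D(x) = -3*(x + 9) = -3*(9 + x) = -27 - 3*x)
(-177 + D(-4))/(424 + K) = (-177 + (-27 - 3*(-4)))/(424 + 18) = (-177 + (-27 + 12))/442 = (-177 - 15)/442 = (1/442)*(-192) = -96/221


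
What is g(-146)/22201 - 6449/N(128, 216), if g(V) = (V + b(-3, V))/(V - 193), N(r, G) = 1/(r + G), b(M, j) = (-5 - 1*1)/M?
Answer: -5565469407080/2508713 ≈ -2.2185e+6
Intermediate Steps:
b(M, j) = -6/M (b(M, j) = (-5 - 1)/M = -6/M)
N(r, G) = 1/(G + r)
g(V) = (2 + V)/(-193 + V) (g(V) = (V - 6/(-3))/(V - 193) = (V - 6*(-1/3))/(-193 + V) = (V + 2)/(-193 + V) = (2 + V)/(-193 + V))
g(-146)/22201 - 6449/N(128, 216) = ((2 - 146)/(-193 - 146))/22201 - 6449/(1/(216 + 128)) = (-144/(-339))*(1/22201) - 6449/(1/344) = -1/339*(-144)*(1/22201) - 6449/1/344 = (48/113)*(1/22201) - 6449*344 = 48/2508713 - 2218456 = -5565469407080/2508713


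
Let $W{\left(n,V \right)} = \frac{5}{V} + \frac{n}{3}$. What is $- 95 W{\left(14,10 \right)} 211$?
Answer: $- \frac{621395}{6} \approx -1.0357 \cdot 10^{5}$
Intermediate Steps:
$W{\left(n,V \right)} = \frac{5}{V} + \frac{n}{3}$ ($W{\left(n,V \right)} = \frac{5}{V} + n \frac{1}{3} = \frac{5}{V} + \frac{n}{3}$)
$- 95 W{\left(14,10 \right)} 211 = - 95 \left(\frac{5}{10} + \frac{1}{3} \cdot 14\right) 211 = - 95 \left(5 \cdot \frac{1}{10} + \frac{14}{3}\right) 211 = - 95 \left(\frac{1}{2} + \frac{14}{3}\right) 211 = \left(-95\right) \frac{31}{6} \cdot 211 = \left(- \frac{2945}{6}\right) 211 = - \frac{621395}{6}$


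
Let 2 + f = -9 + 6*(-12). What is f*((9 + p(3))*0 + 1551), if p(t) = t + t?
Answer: -128733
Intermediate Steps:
p(t) = 2*t
f = -83 (f = -2 + (-9 + 6*(-12)) = -2 + (-9 - 72) = -2 - 81 = -83)
f*((9 + p(3))*0 + 1551) = -83*((9 + 2*3)*0 + 1551) = -83*((9 + 6)*0 + 1551) = -83*(15*0 + 1551) = -83*(0 + 1551) = -83*1551 = -128733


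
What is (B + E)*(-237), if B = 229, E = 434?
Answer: -157131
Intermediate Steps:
(B + E)*(-237) = (229 + 434)*(-237) = 663*(-237) = -157131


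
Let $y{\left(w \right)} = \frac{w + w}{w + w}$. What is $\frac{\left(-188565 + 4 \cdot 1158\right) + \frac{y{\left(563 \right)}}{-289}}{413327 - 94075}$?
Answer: $- \frac{26578319}{46131914} \approx -0.57614$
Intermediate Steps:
$y{\left(w \right)} = 1$ ($y{\left(w \right)} = \frac{2 w}{2 w} = 2 w \frac{1}{2 w} = 1$)
$\frac{\left(-188565 + 4 \cdot 1158\right) + \frac{y{\left(563 \right)}}{-289}}{413327 - 94075} = \frac{\left(-188565 + 4 \cdot 1158\right) + 1 \frac{1}{-289}}{413327 - 94075} = \frac{\left(-188565 + 4632\right) + 1 \left(- \frac{1}{289}\right)}{319252} = \left(-183933 - \frac{1}{289}\right) \frac{1}{319252} = \left(- \frac{53156638}{289}\right) \frac{1}{319252} = - \frac{26578319}{46131914}$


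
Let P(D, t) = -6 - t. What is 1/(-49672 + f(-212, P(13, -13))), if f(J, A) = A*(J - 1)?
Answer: -1/51163 ≈ -1.9545e-5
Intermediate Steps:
f(J, A) = A*(-1 + J)
1/(-49672 + f(-212, P(13, -13))) = 1/(-49672 + (-6 - 1*(-13))*(-1 - 212)) = 1/(-49672 + (-6 + 13)*(-213)) = 1/(-49672 + 7*(-213)) = 1/(-49672 - 1491) = 1/(-51163) = -1/51163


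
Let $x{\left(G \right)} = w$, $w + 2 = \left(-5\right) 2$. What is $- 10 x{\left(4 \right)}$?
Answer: $120$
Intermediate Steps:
$w = -12$ ($w = -2 - 10 = -12$)
$x{\left(G \right)} = -12$
$- 10 x{\left(4 \right)} = \left(-10\right) \left(-12\right) = 120$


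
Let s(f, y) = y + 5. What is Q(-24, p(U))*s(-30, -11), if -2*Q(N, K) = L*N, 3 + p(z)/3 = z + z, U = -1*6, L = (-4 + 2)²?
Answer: -288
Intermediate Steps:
s(f, y) = 5 + y
L = 4 (L = (-2)² = 4)
U = -6
p(z) = -9 + 6*z (p(z) = -9 + 3*(z + z) = -9 + 3*(2*z) = -9 + 6*z)
Q(N, K) = -2*N
Q(-24, p(U))*s(-30, -11) = (-2*(-24))*(5 - 11) = 48*(-6) = -288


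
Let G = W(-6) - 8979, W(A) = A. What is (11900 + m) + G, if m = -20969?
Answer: -18054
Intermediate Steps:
G = -8985 (G = -6 - 8979 = -8985)
(11900 + m) + G = (11900 - 20969) - 8985 = -9069 - 8985 = -18054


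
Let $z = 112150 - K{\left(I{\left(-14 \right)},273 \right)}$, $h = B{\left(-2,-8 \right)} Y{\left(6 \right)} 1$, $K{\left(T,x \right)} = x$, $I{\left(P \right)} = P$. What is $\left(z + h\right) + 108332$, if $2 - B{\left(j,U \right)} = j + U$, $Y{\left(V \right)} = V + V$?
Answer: $220353$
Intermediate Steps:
$Y{\left(V \right)} = 2 V$
$B{\left(j,U \right)} = 2 - U - j$ ($B{\left(j,U \right)} = 2 - \left(j + U\right) = 2 - \left(U + j\right) = 2 - U - j$)
$h = 144$ ($h = \left(2 - -8 - -2\right) 2 \cdot 6 \cdot 1 = \left(2 + 8 + 2\right) 12 \cdot 1 = 12 \cdot 12 \cdot 1 = 144 \cdot 1 = 144$)
$z = 111877$ ($z = 112150 - 273 = 111877$)
$\left(z + h\right) + 108332 = \left(111877 + 144\right) + 108332 = 112021 + 108332 = 220353$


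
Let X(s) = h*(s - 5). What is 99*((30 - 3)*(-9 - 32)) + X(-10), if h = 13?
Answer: -109788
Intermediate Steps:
X(s) = -65 + 13*s (X(s) = 13*(s - 5) = 13*(-5 + s) = -65 + 13*s)
99*((30 - 3)*(-9 - 32)) + X(-10) = 99*((30 - 3)*(-9 - 32)) + (-65 + 13*(-10)) = 99*(27*(-41)) + (-65 - 130) = 99*(-1107) - 195 = -109593 - 195 = -109788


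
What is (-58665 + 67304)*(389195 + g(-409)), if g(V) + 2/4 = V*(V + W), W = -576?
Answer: 13685204041/2 ≈ 6.8426e+9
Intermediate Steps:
g(V) = -1/2 + V*(-576 + V) (g(V) = -1/2 + V*(V - 576) = -1/2 + V*(-576 + V))
(-58665 + 67304)*(389195 + g(-409)) = (-58665 + 67304)*(389195 + (-1/2 + (-409)**2 - 576*(-409))) = 8639*(389195 + (-1/2 + 167281 + 235584)) = 8639*(389195 + 805729/2) = 8639*(1584119/2) = 13685204041/2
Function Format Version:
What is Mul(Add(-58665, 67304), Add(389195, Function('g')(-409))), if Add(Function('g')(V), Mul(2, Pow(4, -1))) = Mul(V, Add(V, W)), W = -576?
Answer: Rational(13685204041, 2) ≈ 6.8426e+9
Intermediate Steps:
Function('g')(V) = Add(Rational(-1, 2), Mul(V, Add(-576, V))) (Function('g')(V) = Add(Rational(-1, 2), Mul(V, Add(V, -576))) = Add(Rational(-1, 2), Mul(V, Add(-576, V))))
Mul(Add(-58665, 67304), Add(389195, Function('g')(-409))) = Mul(Add(-58665, 67304), Add(389195, Add(Rational(-1, 2), Pow(-409, 2), Mul(-576, -409)))) = Mul(8639, Add(389195, Add(Rational(-1, 2), 167281, 235584))) = Mul(8639, Add(389195, Rational(805729, 2))) = Mul(8639, Rational(1584119, 2)) = Rational(13685204041, 2)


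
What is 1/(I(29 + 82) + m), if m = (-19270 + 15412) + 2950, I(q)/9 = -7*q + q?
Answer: -1/6902 ≈ -0.00014489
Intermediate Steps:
I(q) = -54*q (I(q) = 9*(-7*q + q) = 9*(-6*q) = -54*q)
m = -908 (m = -3858 + 2950 = -908)
1/(I(29 + 82) + m) = 1/(-54*(29 + 82) - 908) = 1/(-54*111 - 908) = 1/(-5994 - 908) = 1/(-6902) = -1/6902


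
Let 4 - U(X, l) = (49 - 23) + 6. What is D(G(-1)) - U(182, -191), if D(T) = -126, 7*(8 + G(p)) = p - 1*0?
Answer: -98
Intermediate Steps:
G(p) = -8 + p/7 (G(p) = -8 + (p - 1*0)/7 = -8 + (p + 0)/7 = -8 + p/7)
U(X, l) = -28 (U(X, l) = 4 - ((49 - 23) + 6) = 4 - (26 + 6) = 4 - 1*32 = 4 - 32 = -28)
D(G(-1)) - U(182, -191) = -126 - 1*(-28) = -126 + 28 = -98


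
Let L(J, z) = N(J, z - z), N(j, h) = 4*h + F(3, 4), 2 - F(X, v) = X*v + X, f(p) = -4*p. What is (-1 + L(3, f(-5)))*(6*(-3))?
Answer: 252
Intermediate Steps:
F(X, v) = 2 - X - X*v (F(X, v) = 2 - (X*v + X) = 2 - (X + X*v) = 2 + (-X - X*v) = 2 - X - X*v)
N(j, h) = -13 + 4*h (N(j, h) = 4*h + (2 - 1*3 - 1*3*4) = 4*h + (2 - 3 - 12) = 4*h - 13 = -13 + 4*h)
L(J, z) = -13 (L(J, z) = -13 + 4*(z - z) = -13 + 4*0 = -13 + 0 = -13)
(-1 + L(3, f(-5)))*(6*(-3)) = (-1 - 13)*(6*(-3)) = -14*(-18) = 252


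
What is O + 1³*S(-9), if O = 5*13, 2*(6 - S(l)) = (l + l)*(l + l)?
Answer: -91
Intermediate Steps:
S(l) = 6 - 2*l² (S(l) = 6 - (l + l)*(l + l)/2 = 6 - 2*l*2*l/2 = 6 - 2*l²)
O = 65
O + 1³*S(-9) = 65 + 1³*(6 - 2*(-9)²) = 65 + 1*(6 - 2*81) = 65 + 1*(6 - 162) = 65 + 1*(-156) = 65 - 156 = -91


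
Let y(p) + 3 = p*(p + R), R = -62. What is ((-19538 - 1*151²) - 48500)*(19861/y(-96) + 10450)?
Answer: -14397446549129/15165 ≈ -9.4939e+8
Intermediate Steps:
y(p) = -3 + p*(-62 + p) (y(p) = -3 + p*(p - 62) = -3 + p*(-62 + p))
((-19538 - 1*151²) - 48500)*(19861/y(-96) + 10450) = ((-19538 - 1*151²) - 48500)*(19861/(-3 + (-96)² - 62*(-96)) + 10450) = ((-19538 - 1*22801) - 48500)*(19861/(-3 + 9216 + 5952) + 10450) = ((-19538 - 22801) - 48500)*(19861/15165 + 10450) = (-42339 - 48500)*(19861*(1/15165) + 10450) = -90839*(19861/15165 + 10450) = -90839*158494111/15165 = -14397446549129/15165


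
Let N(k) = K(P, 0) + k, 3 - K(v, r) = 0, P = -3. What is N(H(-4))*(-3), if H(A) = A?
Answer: 3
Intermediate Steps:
K(v, r) = 3 (K(v, r) = 3 - 1*0 = 3 + 0 = 3)
N(k) = 3 + k
N(H(-4))*(-3) = (3 - 4)*(-3) = -1*(-3) = 3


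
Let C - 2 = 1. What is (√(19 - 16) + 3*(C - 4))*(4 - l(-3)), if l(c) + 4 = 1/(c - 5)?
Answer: -195/8 + 65*√3/8 ≈ -10.302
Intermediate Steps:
C = 3 (C = 2 + 1 = 3)
l(c) = -4 + 1/(-5 + c) (l(c) = -4 + 1/(c - 5) = -4 + 1/(-5 + c))
(√(19 - 16) + 3*(C - 4))*(4 - l(-3)) = (√(19 - 16) + 3*(3 - 4))*(4 - (21 - 4*(-3))/(-5 - 3)) = (√3 + 3*(-1))*(4 - (21 + 12)/(-8)) = (√3 - 3)*(4 - (-1)*33/8) = (-3 + √3)*(4 - 1*(-33/8)) = (-3 + √3)*(4 + 33/8) = (-3 + √3)*(65/8) = -195/8 + 65*√3/8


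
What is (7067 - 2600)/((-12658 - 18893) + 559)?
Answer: -4467/30992 ≈ -0.14413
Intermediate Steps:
(7067 - 2600)/((-12658 - 18893) + 559) = 4467/(-31551 + 559) = 4467/(-30992) = 4467*(-1/30992) = -4467/30992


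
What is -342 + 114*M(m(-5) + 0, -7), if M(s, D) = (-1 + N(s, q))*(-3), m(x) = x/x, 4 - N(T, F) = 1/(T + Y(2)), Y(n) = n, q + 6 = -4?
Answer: -1254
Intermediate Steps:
q = -10 (q = -6 - 4 = -10)
N(T, F) = 4 - 1/(2 + T) (N(T, F) = 4 - 1/(T + 2) = 4 - 1/(2 + T))
m(x) = 1
M(s, D) = 3 - 3*(7 + 4*s)/(2 + s) (M(s, D) = (-1 + (7 + 4*s)/(2 + s))*(-3) = 3 - 3*(7 + 4*s)/(2 + s))
-342 + 114*M(m(-5) + 0, -7) = -342 + 114*(3*(-5 - 3*(1 + 0))/(2 + (1 + 0))) = -342 + 114*(3*(-5 - 3*1)/(2 + 1)) = -342 + 114*(3*(-5 - 3)/3) = -342 + 114*(3*(⅓)*(-8)) = -342 + 114*(-8) = -342 - 912 = -1254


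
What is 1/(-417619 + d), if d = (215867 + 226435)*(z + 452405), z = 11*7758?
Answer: 1/237844386767 ≈ 4.2044e-12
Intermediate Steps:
z = 85338
d = 237844804386 (d = (215867 + 226435)*(85338 + 452405) = 442302*537743 = 237844804386)
1/(-417619 + d) = 1/(-417619 + 237844804386) = 1/237844386767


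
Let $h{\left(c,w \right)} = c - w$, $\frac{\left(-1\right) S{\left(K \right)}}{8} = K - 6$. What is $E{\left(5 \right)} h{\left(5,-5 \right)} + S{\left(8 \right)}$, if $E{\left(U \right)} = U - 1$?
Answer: $24$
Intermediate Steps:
$S{\left(K \right)} = 48 - 8 K$ ($S{\left(K \right)} = - 8 \left(K - 6\right) = - 8 \left(-6 + K\right) = 48 - 8 K$)
$E{\left(U \right)} = -1 + U$
$E{\left(5 \right)} h{\left(5,-5 \right)} + S{\left(8 \right)} = \left(-1 + 5\right) \left(5 - -5\right) + \left(48 - 64\right) = 4 \left(5 + 5\right) + \left(48 - 64\right) = 4 \cdot 10 - 16 = 40 - 16 = 24$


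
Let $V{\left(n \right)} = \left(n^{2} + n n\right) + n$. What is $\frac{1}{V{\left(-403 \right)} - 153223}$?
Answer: $\frac{1}{171192} \approx 5.8414 \cdot 10^{-6}$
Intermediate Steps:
$V{\left(n \right)} = n + 2 n^{2}$ ($V{\left(n \right)} = \left(n^{2} + n^{2}\right) + n = 2 n^{2} + n = n + 2 n^{2}$)
$\frac{1}{V{\left(-403 \right)} - 153223} = \frac{1}{- 403 \left(1 + 2 \left(-403\right)\right) - 153223} = \frac{1}{- 403 \left(1 - 806\right) - 153223} = \frac{1}{\left(-403\right) \left(-805\right) - 153223} = \frac{1}{324415 - 153223} = \frac{1}{171192}$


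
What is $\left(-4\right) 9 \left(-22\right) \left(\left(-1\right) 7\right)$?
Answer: $-5544$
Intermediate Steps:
$\left(-4\right) 9 \left(-22\right) \left(\left(-1\right) 7\right) = \left(-36\right) \left(-22\right) \left(-7\right) = 792 \left(-7\right) = -5544$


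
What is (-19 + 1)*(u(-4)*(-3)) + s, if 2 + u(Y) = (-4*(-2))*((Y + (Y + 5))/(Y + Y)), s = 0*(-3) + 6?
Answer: 60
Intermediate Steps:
s = 6 (s = 0 + 6 = 6)
u(Y) = -2 + 4*(5 + 2*Y)/Y (u(Y) = -2 + (-4*(-2))*((Y + (Y + 5))/(Y + Y)) = -2 + 8*((Y + (5 + Y))/((2*Y))) = -2 + 8*((5 + 2*Y)*(1/(2*Y))) = -2 + 8*((5 + 2*Y)/(2*Y)) = -2 + 4*(5 + 2*Y)/Y)
(-19 + 1)*(u(-4)*(-3)) + s = (-19 + 1)*((6 + 20/(-4))*(-3)) + 6 = -18*(6 + 20*(-1/4))*(-3) + 6 = -18*(6 - 5)*(-3) + 6 = -18*(-3) + 6 = 54 + 6 = 60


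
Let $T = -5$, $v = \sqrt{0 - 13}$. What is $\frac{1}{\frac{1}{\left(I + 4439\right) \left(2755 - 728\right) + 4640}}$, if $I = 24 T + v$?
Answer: $8759253 + 2027 i \sqrt{13} \approx 8.7592 \cdot 10^{6} + 7308.5 i$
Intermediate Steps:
$v = i \sqrt{13}$ ($v = \sqrt{-13} = i \sqrt{13} \approx 3.6056 i$)
$I = -120 + i \sqrt{13}$ ($I = 24 \left(-5\right) + i \sqrt{13} = -120 + i \sqrt{13} \approx -120.0 + 3.6056 i$)
$\frac{1}{\frac{1}{\left(I + 4439\right) \left(2755 - 728\right) + 4640}} = \frac{1}{\frac{1}{\left(\left(-120 + i \sqrt{13}\right) + 4439\right) \left(2755 - 728\right) + 4640}} = \frac{1}{\frac{1}{\left(4319 + i \sqrt{13}\right) 2027 + 4640}} = \frac{1}{\frac{1}{\left(8754613 + 2027 i \sqrt{13}\right) + 4640}} = \frac{1}{\frac{1}{8759253 + 2027 i \sqrt{13}}} = 8759253 + 2027 i \sqrt{13}$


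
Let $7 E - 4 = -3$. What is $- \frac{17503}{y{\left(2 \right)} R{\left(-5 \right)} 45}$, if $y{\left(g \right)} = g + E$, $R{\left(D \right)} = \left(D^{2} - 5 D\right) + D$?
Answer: $- \frac{122521}{30375} \approx -4.0336$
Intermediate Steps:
$E = \frac{1}{7}$ ($E = \frac{4}{7} + \frac{1}{7} \left(-3\right) = \frac{4}{7} - \frac{3}{7} = \frac{1}{7} \approx 0.14286$)
$R{\left(D \right)} = D^{2} - 4 D$
$y{\left(g \right)} = \frac{1}{7} + g$ ($y{\left(g \right)} = g + \frac{1}{7} = \frac{1}{7} + g$)
$- \frac{17503}{y{\left(2 \right)} R{\left(-5 \right)} 45} = - \frac{17503}{\left(\frac{1}{7} + 2\right) \left(- 5 \left(-4 - 5\right)\right) 45} = - \frac{17503}{\frac{15 \left(\left(-5\right) \left(-9\right)\right)}{7} \cdot 45} = - \frac{17503}{\frac{15}{7} \cdot 45 \cdot 45} = - \frac{17503}{\frac{675}{7} \cdot 45} = - \frac{17503}{\frac{30375}{7}} = \left(-17503\right) \frac{7}{30375} = - \frac{122521}{30375}$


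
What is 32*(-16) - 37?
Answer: -549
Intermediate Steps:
32*(-16) - 37 = -512 - 37 = -549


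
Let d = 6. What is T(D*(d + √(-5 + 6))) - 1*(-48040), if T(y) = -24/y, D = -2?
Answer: 336292/7 ≈ 48042.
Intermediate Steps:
T(D*(d + √(-5 + 6))) - 1*(-48040) = -24*(-1/(2*(6 + √(-5 + 6)))) - 1*(-48040) = -24*(-1/(2*(6 + √1))) + 48040 = -24*(-1/(2*(6 + 1))) + 48040 = -24/((-2*7)) + 48040 = -24/(-14) + 48040 = -24*(-1/14) + 48040 = 12/7 + 48040 = 336292/7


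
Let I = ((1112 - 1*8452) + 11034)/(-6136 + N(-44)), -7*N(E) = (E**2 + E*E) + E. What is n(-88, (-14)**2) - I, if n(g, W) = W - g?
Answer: 6655689/23390 ≈ 284.55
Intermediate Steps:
N(E) = -2*E**2/7 - E/7 (N(E) = -((E**2 + E*E) + E)/7 = -((E**2 + E**2) + E)/7 = -(2*E**2 + E)/7 = -(E + 2*E**2)/7 = -2*E**2/7 - E/7)
I = -12929/23390 (I = ((1112 - 1*8452) + 11034)/(-6136 - 1/7*(-44)*(1 + 2*(-44))) = ((1112 - 8452) + 11034)/(-6136 - 1/7*(-44)*(1 - 88)) = (-7340 + 11034)/(-6136 - 1/7*(-44)*(-87)) = 3694/(-6136 - 3828/7) = 3694/(-46780/7) = 3694*(-7/46780) = -12929/23390 ≈ -0.55276)
n(-88, (-14)**2) - I = ((-14)**2 - 1*(-88)) - 1*(-12929/23390) = (196 + 88) + 12929/23390 = 284 + 12929/23390 = 6655689/23390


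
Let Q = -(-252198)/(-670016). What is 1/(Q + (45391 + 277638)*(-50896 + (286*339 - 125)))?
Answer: 335008/4970745205497357 ≈ 6.7396e-11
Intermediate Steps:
Q = -126099/335008 (Q = -(-252198)*(-1)/670016 = -1*126099/335008 = -126099/335008 ≈ -0.37641)
1/(Q + (45391 + 277638)*(-50896 + (286*339 - 125))) = 1/(-126099/335008 + (45391 + 277638)*(-50896 + (286*339 - 125))) = 1/(-126099/335008 + 323029*(-50896 + (96954 - 125))) = 1/(-126099/335008 + 323029*(-50896 + 96829)) = 1/(-126099/335008 + 323029*45933) = 1/(-126099/335008 + 14837691057) = 1/(4970745205497357/335008) = 335008/4970745205497357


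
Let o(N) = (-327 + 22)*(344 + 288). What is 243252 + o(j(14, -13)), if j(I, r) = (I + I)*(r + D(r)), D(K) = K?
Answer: 50492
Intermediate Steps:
j(I, r) = 4*I*r (j(I, r) = (I + I)*(r + r) = (2*I)*(2*r) = 4*I*r)
o(N) = -192760 (o(N) = -305*632 = -192760)
243252 + o(j(14, -13)) = 243252 - 192760 = 50492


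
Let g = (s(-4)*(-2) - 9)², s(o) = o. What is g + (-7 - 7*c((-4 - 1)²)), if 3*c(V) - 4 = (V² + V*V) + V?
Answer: -8971/3 ≈ -2990.3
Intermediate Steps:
c(V) = 4/3 + V/3 + 2*V²/3 (c(V) = 4/3 + ((V² + V*V) + V)/3 = 4/3 + ((V² + V²) + V)/3 = 4/3 + (2*V² + V)/3 = 4/3 + (V + 2*V²)/3 = 4/3 + (V/3 + 2*V²/3) = 4/3 + V/3 + 2*V²/3)
g = 1 (g = (-4*(-2) - 9)² = (8 - 9)² = (-1)² = 1)
g + (-7 - 7*c((-4 - 1)²)) = 1 + (-7 - 7*(4/3 + (-4 - 1)²/3 + 2*((-4 - 1)²)²/3)) = 1 + (-7 - 7*(4/3 + (⅓)*(-5)² + 2*((-5)²)²/3)) = 1 + (-7 - 7*(4/3 + (⅓)*25 + (⅔)*25²)) = 1 + (-7 - 7*(4/3 + 25/3 + (⅔)*625)) = 1 + (-7 - 7*(4/3 + 25/3 + 1250/3)) = 1 + (-7 - 7*1279/3) = 1 + (-7 - 8953/3) = 1 - 8974/3 = -8971/3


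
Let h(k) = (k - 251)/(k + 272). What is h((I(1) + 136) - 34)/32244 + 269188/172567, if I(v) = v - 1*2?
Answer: 539583570201/345910896634 ≈ 1.5599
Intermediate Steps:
I(v) = -2 + v (I(v) = v - 2 = -2 + v)
h(k) = (-251 + k)/(272 + k)
h((I(1) + 136) - 34)/32244 + 269188/172567 = ((-251 + (((-2 + 1) + 136) - 34))/(272 + (((-2 + 1) + 136) - 34)))/32244 + 269188/172567 = ((-251 + ((-1 + 136) - 34))/(272 + ((-1 + 136) - 34)))*(1/32244) + 269188*(1/172567) = ((-251 + (135 - 34))/(272 + (135 - 34)))*(1/32244) + 269188/172567 = ((-251 + 101)/(272 + 101))*(1/32244) + 269188/172567 = (-150/373)*(1/32244) + 269188/172567 = ((1/373)*(-150))*(1/32244) + 269188/172567 = -150/373*1/32244 + 269188/172567 = -25/2004502 + 269188/172567 = 539583570201/345910896634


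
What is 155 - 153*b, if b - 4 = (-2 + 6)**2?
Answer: -2905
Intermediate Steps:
b = 20 (b = 4 + (-2 + 6)**2 = 4 + 4**2 = 4 + 16 = 20)
155 - 153*b = 155 - 153*20 = 155 - 3060 = -2905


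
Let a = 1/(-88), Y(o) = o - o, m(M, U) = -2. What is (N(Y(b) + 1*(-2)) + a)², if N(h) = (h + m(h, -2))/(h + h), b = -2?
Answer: 7569/7744 ≈ 0.97740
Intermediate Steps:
Y(o) = 0
N(h) = (-2 + h)/(2*h) (N(h) = (h - 2)/(h + h) = (-2 + h)/((2*h)) = (-2 + h)*(1/(2*h)) = (-2 + h)/(2*h))
a = -1/88 ≈ -0.011364
(N(Y(b) + 1*(-2)) + a)² = ((-2 + (0 + 1*(-2)))/(2*(0 + 1*(-2))) - 1/88)² = ((-2 + (0 - 2))/(2*(0 - 2)) - 1/88)² = ((½)*(-2 - 2)/(-2) - 1/88)² = ((½)*(-½)*(-4) - 1/88)² = (1 - 1/88)² = (87/88)² = 7569/7744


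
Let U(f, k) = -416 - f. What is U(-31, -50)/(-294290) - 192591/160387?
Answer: -11323171279/9440058046 ≈ -1.1995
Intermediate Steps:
U(-31, -50)/(-294290) - 192591/160387 = (-416 - 1*(-31))/(-294290) - 192591/160387 = (-416 + 31)*(-1/294290) - 192591*1/160387 = -385*(-1/294290) - 192591/160387 = 77/58858 - 192591/160387 = -11323171279/9440058046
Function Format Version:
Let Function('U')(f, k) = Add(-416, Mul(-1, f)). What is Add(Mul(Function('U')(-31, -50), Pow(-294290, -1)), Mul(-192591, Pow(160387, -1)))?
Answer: Rational(-11323171279, 9440058046) ≈ -1.1995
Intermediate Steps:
Add(Mul(Function('U')(-31, -50), Pow(-294290, -1)), Mul(-192591, Pow(160387, -1))) = Add(Mul(Add(-416, Mul(-1, -31)), Pow(-294290, -1)), Mul(-192591, Pow(160387, -1))) = Add(Mul(Add(-416, 31), Rational(-1, 294290)), Mul(-192591, Rational(1, 160387))) = Add(Mul(-385, Rational(-1, 294290)), Rational(-192591, 160387)) = Add(Rational(77, 58858), Rational(-192591, 160387)) = Rational(-11323171279, 9440058046)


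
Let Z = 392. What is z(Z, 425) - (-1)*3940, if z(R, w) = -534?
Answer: 3406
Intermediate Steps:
z(Z, 425) - (-1)*3940 = -534 - (-1)*3940 = -534 - 1*(-3940) = -534 + 3940 = 3406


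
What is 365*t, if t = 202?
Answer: 73730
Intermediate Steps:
365*t = 365*202 = 73730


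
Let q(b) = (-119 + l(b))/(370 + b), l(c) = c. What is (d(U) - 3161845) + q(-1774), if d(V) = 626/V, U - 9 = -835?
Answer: -611133934861/193284 ≈ -3.1618e+6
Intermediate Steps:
U = -826 (U = 9 - 835 = -826)
q(b) = (-119 + b)/(370 + b)
(d(U) - 3161845) + q(-1774) = (626/(-826) - 3161845) + (-119 - 1774)/(370 - 1774) = (626*(-1/826) - 3161845) - 1893/(-1404) = (-313/413 - 3161845) - 1/1404*(-1893) = -1305842298/413 + 631/468 = -611133934861/193284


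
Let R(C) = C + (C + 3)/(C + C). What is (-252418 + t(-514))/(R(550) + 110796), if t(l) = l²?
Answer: 4318600/40827051 ≈ 0.10578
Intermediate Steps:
R(C) = C + (3 + C)/(2*C) (R(C) = C + (3 + C)/((2*C)) = C + (3 + C)*(1/(2*C)) = C + (3 + C)/(2*C))
(-252418 + t(-514))/(R(550) + 110796) = (-252418 + (-514)²)/((½ + 550 + (3/2)/550) + 110796) = (-252418 + 264196)/((½ + 550 + (3/2)*(1/550)) + 110796) = 11778/((½ + 550 + 3/1100) + 110796) = 11778/(605553/1100 + 110796) = 11778/(122481153/1100) = 11778*(1100/122481153) = 4318600/40827051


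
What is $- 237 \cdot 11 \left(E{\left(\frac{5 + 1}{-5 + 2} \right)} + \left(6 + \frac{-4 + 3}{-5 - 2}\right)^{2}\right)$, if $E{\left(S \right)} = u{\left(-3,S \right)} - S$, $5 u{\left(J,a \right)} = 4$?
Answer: $- \frac{25890117}{245} \approx -1.0567 \cdot 10^{5}$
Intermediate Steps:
$u{\left(J,a \right)} = \frac{4}{5}$ ($u{\left(J,a \right)} = \frac{1}{5} \cdot 4 = \frac{4}{5}$)
$E{\left(S \right)} = \frac{4}{5} - S$
$- 237 \cdot 11 \left(E{\left(\frac{5 + 1}{-5 + 2} \right)} + \left(6 + \frac{-4 + 3}{-5 - 2}\right)^{2}\right) = - 237 \cdot 11 \left(\left(\frac{4}{5} - \frac{5 + 1}{-5 + 2}\right) + \left(6 + \frac{-4 + 3}{-5 - 2}\right)^{2}\right) = - 237 \cdot 11 \left(\left(\frac{4}{5} - \frac{6}{-3}\right) + \left(6 - \frac{1}{-7}\right)^{2}\right) = - 237 \cdot 11 \left(\left(\frac{4}{5} - 6 \left(- \frac{1}{3}\right)\right) + \left(6 - - \frac{1}{7}\right)^{2}\right) = - 237 \cdot 11 \left(\left(\frac{4}{5} - -2\right) + \left(6 + \frac{1}{7}\right)^{2}\right) = - 237 \cdot 11 \left(\left(\frac{4}{5} + 2\right) + \left(\frac{43}{7}\right)^{2}\right) = - 237 \cdot 11 \left(\frac{14}{5} + \frac{1849}{49}\right) = - 237 \cdot 11 \cdot \frac{9931}{245} = \left(-237\right) \frac{109241}{245} = - \frac{25890117}{245}$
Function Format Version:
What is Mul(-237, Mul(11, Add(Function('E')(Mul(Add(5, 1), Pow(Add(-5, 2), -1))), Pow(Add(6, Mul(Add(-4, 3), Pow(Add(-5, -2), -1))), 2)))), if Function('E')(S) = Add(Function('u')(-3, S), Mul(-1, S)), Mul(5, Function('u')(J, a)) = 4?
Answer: Rational(-25890117, 245) ≈ -1.0567e+5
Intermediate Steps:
Function('u')(J, a) = Rational(4, 5) (Function('u')(J, a) = Mul(Rational(1, 5), 4) = Rational(4, 5))
Function('E')(S) = Add(Rational(4, 5), Mul(-1, S))
Mul(-237, Mul(11, Add(Function('E')(Mul(Add(5, 1), Pow(Add(-5, 2), -1))), Pow(Add(6, Mul(Add(-4, 3), Pow(Add(-5, -2), -1))), 2)))) = Mul(-237, Mul(11, Add(Add(Rational(4, 5), Mul(-1, Mul(Add(5, 1), Pow(Add(-5, 2), -1)))), Pow(Add(6, Mul(Add(-4, 3), Pow(Add(-5, -2), -1))), 2)))) = Mul(-237, Mul(11, Add(Add(Rational(4, 5), Mul(-1, Mul(6, Pow(-3, -1)))), Pow(Add(6, Mul(-1, Pow(-7, -1))), 2)))) = Mul(-237, Mul(11, Add(Add(Rational(4, 5), Mul(-1, Mul(6, Rational(-1, 3)))), Pow(Add(6, Mul(-1, Rational(-1, 7))), 2)))) = Mul(-237, Mul(11, Add(Add(Rational(4, 5), Mul(-1, -2)), Pow(Add(6, Rational(1, 7)), 2)))) = Mul(-237, Mul(11, Add(Add(Rational(4, 5), 2), Pow(Rational(43, 7), 2)))) = Mul(-237, Mul(11, Add(Rational(14, 5), Rational(1849, 49)))) = Mul(-237, Mul(11, Rational(9931, 245))) = Mul(-237, Rational(109241, 245)) = Rational(-25890117, 245)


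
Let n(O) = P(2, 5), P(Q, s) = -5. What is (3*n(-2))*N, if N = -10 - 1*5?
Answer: 225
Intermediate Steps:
n(O) = -5
N = -15 (N = -10 - 5 = -15)
(3*n(-2))*N = (3*(-5))*(-15) = -15*(-15) = 225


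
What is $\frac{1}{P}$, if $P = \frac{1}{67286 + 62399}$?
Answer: $129685$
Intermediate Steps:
$P = \frac{1}{129685} \approx 7.711 \cdot 10^{-6}$
$\frac{1}{P} = \frac{1}{\frac{1}{129685}} = 129685$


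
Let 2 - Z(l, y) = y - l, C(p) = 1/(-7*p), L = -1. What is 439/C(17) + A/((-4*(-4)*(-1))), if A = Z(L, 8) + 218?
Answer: -836067/16 ≈ -52254.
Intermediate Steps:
C(p) = -1/(7*p)
Z(l, y) = 2 + l - y (Z(l, y) = 2 - (y - l) = 2 + (l - y) = 2 + l - y)
A = 211 (A = (2 - 1 - 1*8) + 218 = (2 - 1 - 8) + 218 = -7 + 218 = 211)
439/C(17) + A/((-4*(-4)*(-1))) = 439/((-1/7/17)) + 211/((-4*(-4)*(-1))) = 439/((-1/7*1/17)) + 211/((16*(-1))) = 439/(-1/119) + 211/(-16) = 439*(-119) + 211*(-1/16) = -52241 - 211/16 = -836067/16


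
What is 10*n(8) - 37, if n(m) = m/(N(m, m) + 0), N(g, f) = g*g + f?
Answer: -323/9 ≈ -35.889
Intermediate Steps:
N(g, f) = f + g² (N(g, f) = g² + f = f + g²)
n(m) = m/(m + m²) (n(m) = m/((m + m²) + 0) = m/(m + m²))
10*n(8) - 37 = 10/(1 + 8) - 37 = 10/9 - 37 = -323/9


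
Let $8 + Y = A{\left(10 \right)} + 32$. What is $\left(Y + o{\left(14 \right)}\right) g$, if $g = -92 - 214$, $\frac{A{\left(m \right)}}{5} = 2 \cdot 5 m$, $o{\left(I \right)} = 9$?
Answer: $-163098$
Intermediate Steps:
$A{\left(m \right)} = 50 m$ ($A{\left(m \right)} = 5 \cdot 2 \cdot 5 m = 5 \cdot 10 m = 50 m$)
$Y = 524$ ($Y = -8 + \left(50 \cdot 10 + 32\right) = -8 + \left(500 + 32\right) = -8 + 532 = 524$)
$g = -306$
$\left(Y + o{\left(14 \right)}\right) g = \left(524 + 9\right) \left(-306\right) = 533 \left(-306\right) = -163098$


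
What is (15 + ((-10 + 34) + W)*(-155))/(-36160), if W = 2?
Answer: 803/7232 ≈ 0.11103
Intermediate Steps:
(15 + ((-10 + 34) + W)*(-155))/(-36160) = (15 + ((-10 + 34) + 2)*(-155))/(-36160) = (15 + (24 + 2)*(-155))*(-1/36160) = (15 + 26*(-155))*(-1/36160) = (15 - 4030)*(-1/36160) = -4015*(-1/36160) = 803/7232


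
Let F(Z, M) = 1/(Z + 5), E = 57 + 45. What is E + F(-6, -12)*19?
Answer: 83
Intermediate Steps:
E = 102
F(Z, M) = 1/(5 + Z)
E + F(-6, -12)*19 = 102 + 19/(5 - 6) = 102 + 19/(-1) = 102 - 1*19 = 102 - 19 = 83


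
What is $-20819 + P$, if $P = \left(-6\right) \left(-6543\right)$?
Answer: $18439$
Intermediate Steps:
$P = 39258$
$-20819 + P = -20819 + 39258 = 18439$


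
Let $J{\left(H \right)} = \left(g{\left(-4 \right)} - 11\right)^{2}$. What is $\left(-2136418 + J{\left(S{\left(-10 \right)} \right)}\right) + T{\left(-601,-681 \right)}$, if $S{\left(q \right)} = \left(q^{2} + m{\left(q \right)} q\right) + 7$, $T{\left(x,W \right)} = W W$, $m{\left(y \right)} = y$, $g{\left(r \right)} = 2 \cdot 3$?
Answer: $-1672632$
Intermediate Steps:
$g{\left(r \right)} = 6$
$T{\left(x,W \right)} = W^{2}$
$S{\left(q \right)} = 7 + 2 q^{2}$ ($S{\left(q \right)} = \left(q^{2} + q q\right) + 7 = \left(q^{2} + q^{2}\right) + 7 = 2 q^{2} + 7 = 7 + 2 q^{2}$)
$J{\left(H \right)} = 25$ ($J{\left(H \right)} = \left(6 - 11\right)^{2} = \left(-5\right)^{2} = 25$)
$\left(-2136418 + J{\left(S{\left(-10 \right)} \right)}\right) + T{\left(-601,-681 \right)} = \left(-2136418 + 25\right) + \left(-681\right)^{2} = -2136393 + 463761 = -1672632$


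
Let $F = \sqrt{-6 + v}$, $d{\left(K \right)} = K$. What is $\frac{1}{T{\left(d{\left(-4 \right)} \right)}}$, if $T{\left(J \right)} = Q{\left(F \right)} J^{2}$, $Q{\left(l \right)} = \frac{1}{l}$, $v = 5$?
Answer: $\frac{i}{16} \approx 0.0625 i$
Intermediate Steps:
$F = i$ ($F = \sqrt{-6 + 5} = \sqrt{-1} = i \approx 1.0 i$)
$T{\left(J \right)} = - i J^{2}$ ($T{\left(J \right)} = \frac{J^{2}}{i} = - i J^{2}$)
$\frac{1}{T{\left(d{\left(-4 \right)} \right)}} = \frac{1}{\left(-1\right) i \left(-4\right)^{2}} = \frac{1}{\left(-1\right) i 16} = \frac{1}{\left(-16\right) i} = \frac{i}{16}$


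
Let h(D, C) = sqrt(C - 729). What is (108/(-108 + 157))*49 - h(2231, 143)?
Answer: 108 - I*sqrt(586) ≈ 108.0 - 24.207*I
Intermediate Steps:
h(D, C) = sqrt(-729 + C)
(108/(-108 + 157))*49 - h(2231, 143) = (108/(-108 + 157))*49 - sqrt(-729 + 143) = (108/49)*49 - sqrt(-586) = ((1/49)*108)*49 - I*sqrt(586) = (108/49)*49 - I*sqrt(586) = 108 - I*sqrt(586)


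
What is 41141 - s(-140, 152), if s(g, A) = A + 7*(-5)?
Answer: 41024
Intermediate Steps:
s(g, A) = -35 + A (s(g, A) = A - 35 = -35 + A)
41141 - s(-140, 152) = 41141 - (-35 + 152) = 41141 - 1*117 = 41141 - 117 = 41024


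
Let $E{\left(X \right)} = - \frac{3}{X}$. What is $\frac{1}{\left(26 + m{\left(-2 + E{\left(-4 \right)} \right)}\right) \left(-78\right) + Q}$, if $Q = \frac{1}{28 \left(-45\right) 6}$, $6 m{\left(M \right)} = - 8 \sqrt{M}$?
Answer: $- \frac{115907508360}{235833158957761} - \frac{2971987200 i \sqrt{5}}{235833158957761} \approx -0.00049148 - 2.8179 \cdot 10^{-5} i$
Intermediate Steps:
$m{\left(M \right)} = - \frac{4 \sqrt{M}}{3}$ ($m{\left(M \right)} = \frac{\left(-8\right) \sqrt{M}}{6} = - \frac{4 \sqrt{M}}{3}$)
$Q = - \frac{1}{7560}$ ($Q = \frac{1}{\left(-1260\right) 6} = \frac{1}{-7560} = - \frac{1}{7560} \approx -0.00013228$)
$\frac{1}{\left(26 + m{\left(-2 + E{\left(-4 \right)} \right)}\right) \left(-78\right) + Q} = \frac{1}{\left(26 - \frac{4 \sqrt{-2 - \frac{3}{-4}}}{3}\right) \left(-78\right) - \frac{1}{7560}} = \frac{1}{\left(26 - \frac{4 \sqrt{-2 - - \frac{3}{4}}}{3}\right) \left(-78\right) - \frac{1}{7560}} = \frac{1}{\left(26 - \frac{4 \sqrt{-2 + \frac{3}{4}}}{3}\right) \left(-78\right) - \frac{1}{7560}} = \frac{1}{\left(26 - \frac{4 \sqrt{- \frac{5}{4}}}{3}\right) \left(-78\right) - \frac{1}{7560}} = \frac{1}{\left(26 - \frac{4 \frac{i \sqrt{5}}{2}}{3}\right) \left(-78\right) - \frac{1}{7560}} = \frac{1}{\left(26 - \frac{2 i \sqrt{5}}{3}\right) \left(-78\right) - \frac{1}{7560}} = \frac{1}{\left(-2028 + 52 i \sqrt{5}\right) - \frac{1}{7560}} = \frac{1}{- \frac{15331681}{7560} + 52 i \sqrt{5}}$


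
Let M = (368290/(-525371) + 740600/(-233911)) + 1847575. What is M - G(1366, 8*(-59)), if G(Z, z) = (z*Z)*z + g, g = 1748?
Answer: -37171430316338331567/122890055981 ≈ -3.0248e+8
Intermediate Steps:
G(Z, z) = 1748 + Z*z² (G(Z, z) = (z*Z)*z + 1748 = (Z*z)*z + 1748 = Z*z² + 1748 = 1748 + Z*z²)
M = 227048119942251285/122890055981 (M = (368290*(-1/525371) + 740600*(-1/233911)) + 1847575 = (-368290/525371 - 740600/233911) + 1847575 = -475236844790/122890055981 + 1847575 = 227048119942251285/122890055981 ≈ 1.8476e+6)
M - G(1366, 8*(-59)) = 227048119942251285/122890055981 - (1748 + 1366*(8*(-59))²) = 227048119942251285/122890055981 - (1748 + 1366*(-472)²) = 227048119942251285/122890055981 - (1748 + 1366*222784) = 227048119942251285/122890055981 - (1748 + 304322944) = 227048119942251285/122890055981 - 1*304324692 = 227048119942251285/122890055981 - 304324692 = -37171430316338331567/122890055981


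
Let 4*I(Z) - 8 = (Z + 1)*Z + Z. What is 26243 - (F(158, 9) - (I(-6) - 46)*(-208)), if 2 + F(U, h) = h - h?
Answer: 34149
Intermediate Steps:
F(U, h) = -2 (F(U, h) = -2 + (h - h) = -2 + 0 = -2)
I(Z) = 2 + Z/4 + Z*(1 + Z)/4 (I(Z) = 2 + ((Z + 1)*Z + Z)/4 = 2 + ((1 + Z)*Z + Z)/4 = 2 + (Z*(1 + Z) + Z)/4 = 2 + (Z + Z*(1 + Z))/4 = 2 + (Z/4 + Z*(1 + Z)/4) = 2 + Z/4 + Z*(1 + Z)/4)
26243 - (F(158, 9) - (I(-6) - 46)*(-208)) = 26243 - (-2 - ((2 + (1/2)*(-6) + (1/4)*(-6)**2) - 46)*(-208)) = 26243 - (-2 - ((2 - 3 + (1/4)*36) - 46)*(-208)) = 26243 - (-2 - ((2 - 3 + 9) - 46)*(-208)) = 26243 - (-2 - (8 - 46)*(-208)) = 26243 - (-2 - (-38)*(-208)) = 26243 - (-2 - 1*7904) = 26243 - (-2 - 7904) = 26243 - 1*(-7906) = 26243 + 7906 = 34149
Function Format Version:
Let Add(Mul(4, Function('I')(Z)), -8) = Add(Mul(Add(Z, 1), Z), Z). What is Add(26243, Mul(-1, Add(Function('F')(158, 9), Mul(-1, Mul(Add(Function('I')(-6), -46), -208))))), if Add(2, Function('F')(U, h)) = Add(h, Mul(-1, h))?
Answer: 34149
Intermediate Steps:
Function('F')(U, h) = -2 (Function('F')(U, h) = Add(-2, Add(h, Mul(-1, h))) = Add(-2, 0) = -2)
Function('I')(Z) = Add(2, Mul(Rational(1, 4), Z), Mul(Rational(1, 4), Z, Add(1, Z))) (Function('I')(Z) = Add(2, Mul(Rational(1, 4), Add(Mul(Add(Z, 1), Z), Z))) = Add(2, Mul(Rational(1, 4), Add(Mul(Add(1, Z), Z), Z))) = Add(2, Mul(Rational(1, 4), Add(Mul(Z, Add(1, Z)), Z))) = Add(2, Mul(Rational(1, 4), Add(Z, Mul(Z, Add(1, Z))))) = Add(2, Add(Mul(Rational(1, 4), Z), Mul(Rational(1, 4), Z, Add(1, Z)))) = Add(2, Mul(Rational(1, 4), Z), Mul(Rational(1, 4), Z, Add(1, Z))))
Add(26243, Mul(-1, Add(Function('F')(158, 9), Mul(-1, Mul(Add(Function('I')(-6), -46), -208))))) = Add(26243, Mul(-1, Add(-2, Mul(-1, Mul(Add(Add(2, Mul(Rational(1, 2), -6), Mul(Rational(1, 4), Pow(-6, 2))), -46), -208))))) = Add(26243, Mul(-1, Add(-2, Mul(-1, Mul(Add(Add(2, -3, Mul(Rational(1, 4), 36)), -46), -208))))) = Add(26243, Mul(-1, Add(-2, Mul(-1, Mul(Add(Add(2, -3, 9), -46), -208))))) = Add(26243, Mul(-1, Add(-2, Mul(-1, Mul(Add(8, -46), -208))))) = Add(26243, Mul(-1, Add(-2, Mul(-1, Mul(-38, -208))))) = Add(26243, Mul(-1, Add(-2, Mul(-1, 7904)))) = Add(26243, Mul(-1, Add(-2, -7904))) = Add(26243, Mul(-1, -7906)) = Add(26243, 7906) = 34149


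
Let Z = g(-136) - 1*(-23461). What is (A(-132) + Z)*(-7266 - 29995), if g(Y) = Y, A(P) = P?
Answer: -864194373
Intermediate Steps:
Z = 23325 (Z = -136 - 1*(-23461) = -136 + 23461 = 23325)
(A(-132) + Z)*(-7266 - 29995) = (-132 + 23325)*(-7266 - 29995) = 23193*(-37261) = -864194373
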